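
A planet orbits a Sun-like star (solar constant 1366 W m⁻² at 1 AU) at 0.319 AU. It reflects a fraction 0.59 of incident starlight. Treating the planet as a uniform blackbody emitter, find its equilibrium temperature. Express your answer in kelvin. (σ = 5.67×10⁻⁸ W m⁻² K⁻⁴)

Flux at 0.319 AU: S = 1366/0.319² = 1.34×10⁴ W m⁻².
Energy balance: absorbed = emitted ⇒ πR²·S(1−A) = 4πR²·σT_eq⁴, so T_eq⁴ = S(1−A)/(4σ).
T_eq = [1.34×10⁴ × 0.41 / (4 × 5.67×10⁻⁸)]^(1/4) = (2.43×10¹⁰)^(1/4) = 395 K.

T_eq ≈ 395 K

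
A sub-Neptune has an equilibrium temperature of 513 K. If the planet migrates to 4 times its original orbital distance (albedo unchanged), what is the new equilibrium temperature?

T_eq ∝ L^(1/4) · d^(−1/2).
T′ = 513 / 4^(1/2) = 256 K.

T_eq ≈ 256 K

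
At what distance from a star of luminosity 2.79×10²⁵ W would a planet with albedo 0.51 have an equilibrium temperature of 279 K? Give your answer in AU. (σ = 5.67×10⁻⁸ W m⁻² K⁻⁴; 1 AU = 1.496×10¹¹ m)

d ≈ 0.188 AU

From T_eq⁴ = L(1−A)/(16πσd²): d = √[L(1−A)/(16πσT_eq⁴)].
d = √[2.79×10²⁵ × 0.49 / (16π × 5.67×10⁻⁸ × (279)⁴)] = 2.81×10¹⁰ m = 0.188 AU.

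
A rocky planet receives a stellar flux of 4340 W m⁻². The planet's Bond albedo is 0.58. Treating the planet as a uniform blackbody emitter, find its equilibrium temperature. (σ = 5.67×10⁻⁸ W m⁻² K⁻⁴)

T_eq ≈ 299 K

Energy balance: absorbed = emitted ⇒ πR²·S(1−A) = 4πR²·σT_eq⁴, so T_eq⁴ = S(1−A)/(4σ).
T_eq = [4340 × 0.42 / (4 × 5.67×10⁻⁸)]^(1/4) = (8.04×10⁹)^(1/4) = 299 K.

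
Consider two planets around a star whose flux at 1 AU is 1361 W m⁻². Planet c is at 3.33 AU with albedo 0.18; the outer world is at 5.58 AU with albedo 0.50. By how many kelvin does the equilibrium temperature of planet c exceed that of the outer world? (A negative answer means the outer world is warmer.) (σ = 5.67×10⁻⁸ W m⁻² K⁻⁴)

ΔT ≈ 46.1 K

T_eq = [S₀(1−A)/(4σd²)]^(1/4), so T ∝ (1−A)^(1/4) / √d.
T₁ = [1361×0.82/(4×5.67×10⁻⁸×3.33²)]^(1/4) = 145.14 K.
T₂ = [1361×0.50/(4×5.67×10⁻⁸×5.58²)]^(1/4) = 99.08 K.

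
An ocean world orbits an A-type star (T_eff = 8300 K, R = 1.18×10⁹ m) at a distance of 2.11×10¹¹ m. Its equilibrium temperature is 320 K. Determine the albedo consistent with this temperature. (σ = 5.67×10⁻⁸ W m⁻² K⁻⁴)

A ≈ 0.72

L = 4πR_⋆²σT_⋆⁴ = 4π(1.18×10⁹)² × 5.67×10⁻⁸ × (8300)⁴ = 4.71×10²⁷ W.
S = L/(4πd²) = 8420 W m⁻².
From T_eq⁴ = S(1−A)/(4σ): 1−A = 4σT_eq⁴/S.
1−A = 4 × 5.67×10⁻⁸ × (320)⁴ / 8420 = 0.283.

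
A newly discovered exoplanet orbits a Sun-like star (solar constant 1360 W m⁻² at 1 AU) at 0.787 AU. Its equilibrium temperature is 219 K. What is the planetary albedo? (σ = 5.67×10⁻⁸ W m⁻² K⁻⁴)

Flux at 0.787 AU: S = 1360/0.787² = 2200 W m⁻².
From T_eq⁴ = S(1−A)/(4σ): 1−A = 4σT_eq⁴/S.
1−A = 4 × 5.67×10⁻⁸ × (219)⁴ / 2200 = 0.238.

A ≈ 0.76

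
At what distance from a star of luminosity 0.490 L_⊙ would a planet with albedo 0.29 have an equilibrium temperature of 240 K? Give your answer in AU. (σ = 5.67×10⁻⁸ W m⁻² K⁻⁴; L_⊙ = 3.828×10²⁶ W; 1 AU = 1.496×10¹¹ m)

L = 0.490 × 3.828×10²⁶ = 1.88×10²⁶ W.
From T_eq⁴ = L(1−A)/(16πσd²): d = √[L(1−A)/(16πσT_eq⁴)].
d = √[1.88×10²⁶ × 0.71 / (16π × 5.67×10⁻⁸ × (240)⁴)] = 1.19×10¹¹ m = 0.793 AU.

d ≈ 0.793 AU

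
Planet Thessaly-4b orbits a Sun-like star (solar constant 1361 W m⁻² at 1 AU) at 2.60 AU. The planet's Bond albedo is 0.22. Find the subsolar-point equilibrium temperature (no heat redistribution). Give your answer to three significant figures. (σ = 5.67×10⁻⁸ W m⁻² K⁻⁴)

Flux at 2.60 AU: S = 1361/2.60² = 201 W m⁻².
At the subsolar point the surface absorbs S(1−A) and emits σT⁴ per unit area — no factor of 4, since only the local patch is in balance.
T = [201 × 0.78 / 5.67×10⁻⁸]^(1/4) = (2.77×10⁹)^(1/4) = 229 K.

T_ss ≈ 229 K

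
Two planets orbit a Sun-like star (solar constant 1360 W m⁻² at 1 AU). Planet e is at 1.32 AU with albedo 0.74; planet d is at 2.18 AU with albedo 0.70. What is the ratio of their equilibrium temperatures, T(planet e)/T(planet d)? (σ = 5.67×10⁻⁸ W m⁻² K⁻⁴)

T_eq = [S₀(1−A)/(4σd²)]^(1/4), so T ∝ (1−A)^(1/4) / √d.
T₁ = [1360×0.26/(4×5.67×10⁻⁸×1.32²)]^(1/4) = 172.95 K.
T₂ = [1360×0.30/(4×5.67×10⁻⁸×2.18²)]^(1/4) = 139.48 K.

T₁/T₂ ≈ 1.240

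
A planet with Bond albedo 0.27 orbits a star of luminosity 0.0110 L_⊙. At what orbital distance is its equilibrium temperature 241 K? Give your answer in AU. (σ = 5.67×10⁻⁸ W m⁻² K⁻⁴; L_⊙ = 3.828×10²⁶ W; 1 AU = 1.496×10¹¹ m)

L = 0.0110 × 3.828×10²⁶ = 4.21×10²⁴ W.
From T_eq⁴ = L(1−A)/(16πσd²): d = √[L(1−A)/(16πσT_eq⁴)].
d = √[4.21×10²⁴ × 0.73 / (16π × 5.67×10⁻⁸ × (241)⁴)] = 1.79×10¹⁰ m = 0.120 AU.

d ≈ 0.120 AU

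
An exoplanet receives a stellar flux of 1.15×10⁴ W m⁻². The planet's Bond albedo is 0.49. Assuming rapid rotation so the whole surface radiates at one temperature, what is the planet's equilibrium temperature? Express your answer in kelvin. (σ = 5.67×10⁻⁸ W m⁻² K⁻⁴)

T_eq ≈ 401 K

Energy balance: absorbed = emitted ⇒ πR²·S(1−A) = 4πR²·σT_eq⁴, so T_eq⁴ = S(1−A)/(4σ).
T_eq = [1.15×10⁴ × 0.51 / (4 × 5.67×10⁻⁸)]^(1/4) = (2.59×10¹⁰)^(1/4) = 401 K.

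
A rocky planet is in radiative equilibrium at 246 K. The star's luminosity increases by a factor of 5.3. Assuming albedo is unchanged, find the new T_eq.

T_eq ≈ 373 K

T_eq ∝ L^(1/4) · d^(−1/2).
T′ = 246 × 5.3^(1/4) = 373 K.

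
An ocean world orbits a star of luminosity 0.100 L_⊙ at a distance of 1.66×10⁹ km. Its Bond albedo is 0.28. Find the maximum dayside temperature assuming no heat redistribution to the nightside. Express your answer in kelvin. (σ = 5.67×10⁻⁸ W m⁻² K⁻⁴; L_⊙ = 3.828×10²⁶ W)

d = 1.66×10⁹ km = 1.66×10¹² m.
L = 0.100 × 3.828×10²⁶ = 3.83×10²⁵ W.
Flux: S = L/(4πd²) = 3.83×10²⁵/(4π×(1.66×10¹²)²) = 1.11 W m⁻².
With no redistribution each surface element balances locally: S(1−A) = σT⁴.
T = [1.11 × 0.72 / 5.67×10⁻⁸]^(1/4) = (1.40×10⁷)^(1/4) = 61.2 K.

T_ss ≈ 61.2 K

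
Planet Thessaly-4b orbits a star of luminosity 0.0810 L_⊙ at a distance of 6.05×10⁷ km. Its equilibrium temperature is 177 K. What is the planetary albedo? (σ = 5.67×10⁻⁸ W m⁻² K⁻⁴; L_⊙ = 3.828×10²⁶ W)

d = 6.05×10⁷ km = 6.05×10¹⁰ m.
L = 0.0810 × 3.828×10²⁶ = 3.10×10²⁵ W.
Flux: S = L/(4πd²) = 3.10×10²⁵/(4π×(6.05×10¹⁰)²) = 674 W m⁻².
From T_eq⁴ = S(1−A)/(4σ): 1−A = 4σT_eq⁴/S.
1−A = 4 × 5.67×10⁻⁸ × (177)⁴ / 674 = 0.330.

A ≈ 0.67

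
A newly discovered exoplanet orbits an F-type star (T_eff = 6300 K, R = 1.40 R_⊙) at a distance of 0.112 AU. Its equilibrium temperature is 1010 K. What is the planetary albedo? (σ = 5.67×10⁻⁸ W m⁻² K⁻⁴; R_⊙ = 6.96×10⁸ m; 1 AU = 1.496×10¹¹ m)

R_⋆ = 1.40 × 6.96×10⁸ = 9.74×10⁸ m.
d = 0.112 AU = 1.68×10¹⁰ m.
L = 4πR_⋆²σT_⋆⁴ = 4π(9.74×10⁸)² × 5.67×10⁻⁸ × (6300)⁴ = 1.07×10²⁷ W.
S = L/(4πd²) = 3.02×10⁵ W m⁻².
From T_eq⁴ = S(1−A)/(4σ): 1−A = 4σT_eq⁴/S.
1−A = 4 × 5.67×10⁻⁸ × (1010)⁴ / 3.02×10⁵ = 0.781.

A ≈ 0.22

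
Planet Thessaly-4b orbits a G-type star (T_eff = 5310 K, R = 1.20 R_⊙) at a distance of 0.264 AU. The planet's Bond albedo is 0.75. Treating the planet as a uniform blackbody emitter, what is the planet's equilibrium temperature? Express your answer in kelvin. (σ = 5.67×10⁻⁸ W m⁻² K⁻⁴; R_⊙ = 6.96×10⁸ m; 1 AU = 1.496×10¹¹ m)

T_eq ≈ 386 K

R_⋆ = 1.20 × 6.96×10⁸ = 8.35×10⁸ m.
d = 0.264 AU = 3.95×10¹⁰ m.
L = 4πR_⋆²σT_⋆⁴ = 4π(8.35×10⁸)² × 5.67×10⁻⁸ × (5310)⁴ = 3.95×10²⁶ W.
S = L/(4πd²) = 2.02×10⁴ W m⁻².
Energy balance: absorbed = emitted ⇒ πR²·S(1−A) = 4πR²·σT_eq⁴, so T_eq⁴ = S(1−A)/(4σ).
T_eq = [2.02×10⁴ × 0.25 / (4 × 5.67×10⁻⁸)]^(1/4) = (2.22×10¹⁰)^(1/4) = 386 K.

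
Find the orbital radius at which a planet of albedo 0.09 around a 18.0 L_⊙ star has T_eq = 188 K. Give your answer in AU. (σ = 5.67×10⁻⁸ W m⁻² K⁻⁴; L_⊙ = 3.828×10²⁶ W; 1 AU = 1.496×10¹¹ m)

d ≈ 8.87 AU

L = 18.0 × 3.828×10²⁶ = 6.89×10²⁷ W.
From T_eq⁴ = L(1−A)/(16πσd²): d = √[L(1−A)/(16πσT_eq⁴)].
d = √[6.89×10²⁷ × 0.91 / (16π × 5.67×10⁻⁸ × (188)⁴)] = 1.33×10¹² m = 8.87 AU.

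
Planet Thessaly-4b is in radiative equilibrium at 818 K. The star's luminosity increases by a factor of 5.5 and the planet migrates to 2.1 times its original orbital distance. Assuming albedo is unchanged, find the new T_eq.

T_eq ≈ 864 K

T_eq ∝ L^(1/4) · d^(−1/2).
T′ = 818 × 5.5^(1/4) / 2.1^(1/2) = 864 K.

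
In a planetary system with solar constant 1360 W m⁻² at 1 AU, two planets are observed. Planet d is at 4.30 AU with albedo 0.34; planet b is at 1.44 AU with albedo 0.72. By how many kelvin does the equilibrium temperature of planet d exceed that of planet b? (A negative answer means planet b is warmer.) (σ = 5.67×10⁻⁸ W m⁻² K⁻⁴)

ΔT ≈ -47.7 K

T_eq = [S₀(1−A)/(4σd²)]^(1/4), so T ∝ (1−A)^(1/4) / √d.
T₁ = [1360×0.66/(4×5.67×10⁻⁸×4.30²)]^(1/4) = 120.96 K.
T₂ = [1360×0.28/(4×5.67×10⁻⁸×1.44²)]^(1/4) = 168.69 K.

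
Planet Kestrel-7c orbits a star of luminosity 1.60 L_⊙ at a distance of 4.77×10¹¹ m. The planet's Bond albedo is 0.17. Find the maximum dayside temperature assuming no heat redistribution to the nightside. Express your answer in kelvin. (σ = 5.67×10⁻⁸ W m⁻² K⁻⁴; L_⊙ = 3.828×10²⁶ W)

T_ss ≈ 237 K

L = 1.60 × 3.828×10²⁶ = 6.12×10²⁶ W.
Flux: S = L/(4πd²) = 6.12×10²⁶/(4π×(4.77×10¹¹)²) = 214 W m⁻².
With no redistribution each surface element balances locally: S(1−A) = σT⁴.
T = [214 × 0.83 / 5.67×10⁻⁸]^(1/4) = (3.14×10⁹)^(1/4) = 237 K.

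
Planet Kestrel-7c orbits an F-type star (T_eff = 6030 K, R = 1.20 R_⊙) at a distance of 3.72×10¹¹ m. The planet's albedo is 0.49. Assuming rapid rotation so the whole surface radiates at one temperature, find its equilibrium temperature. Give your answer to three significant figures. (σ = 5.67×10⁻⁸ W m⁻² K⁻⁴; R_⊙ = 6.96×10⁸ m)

T_eq ≈ 171 K

R_⋆ = 1.20 × 6.96×10⁸ = 8.35×10⁸ m.
L = 4πR_⋆²σT_⋆⁴ = 4π(8.35×10⁸)² × 5.67×10⁻⁸ × (6030)⁴ = 6.57×10²⁶ W.
S = L/(4πd²) = 378 W m⁻².
Energy balance: absorbed = emitted ⇒ πR²·S(1−A) = 4πR²·σT_eq⁴, so T_eq⁴ = S(1−A)/(4σ).
T_eq = [378 × 0.51 / (4 × 5.67×10⁻⁸)]^(1/4) = (8.50×10⁸)^(1/4) = 171 K.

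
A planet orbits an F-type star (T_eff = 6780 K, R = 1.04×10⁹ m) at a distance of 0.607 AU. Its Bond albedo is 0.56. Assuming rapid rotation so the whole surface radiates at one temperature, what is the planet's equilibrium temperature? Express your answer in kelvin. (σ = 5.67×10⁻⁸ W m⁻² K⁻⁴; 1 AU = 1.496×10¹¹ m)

T_eq ≈ 418 K

d = 0.607 AU = 9.08×10¹⁰ m.
L = 4πR_⋆²σT_⋆⁴ = 4π(1.04×10⁹)² × 5.67×10⁻⁸ × (6780)⁴ = 1.63×10²⁷ W.
S = L/(4πd²) = 1.57×10⁴ W m⁻².
Energy balance: absorbed = emitted ⇒ πR²·S(1−A) = 4πR²·σT_eq⁴, so T_eq⁴ = S(1−A)/(4σ).
T_eq = [1.57×10⁴ × 0.44 / (4 × 5.67×10⁻⁸)]^(1/4) = (3.05×10¹⁰)^(1/4) = 418 K.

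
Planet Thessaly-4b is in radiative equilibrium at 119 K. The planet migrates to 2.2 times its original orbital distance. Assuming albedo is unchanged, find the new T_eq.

T_eq ∝ L^(1/4) · d^(−1/2).
T′ = 119 / 2.2^(1/2) = 80.2 K.

T_eq ≈ 80.2 K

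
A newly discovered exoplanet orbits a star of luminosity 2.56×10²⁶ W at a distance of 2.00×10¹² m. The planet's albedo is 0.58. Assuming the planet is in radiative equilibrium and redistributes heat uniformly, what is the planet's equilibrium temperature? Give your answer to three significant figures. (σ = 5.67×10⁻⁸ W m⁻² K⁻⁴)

T_eq ≈ 55.4 K

Flux: S = L/(4πd²) = 2.56×10²⁶/(4π×(2.00×10¹²)²) = 5.09 W m⁻².
Energy balance: absorbed = emitted ⇒ πR²·S(1−A) = 4πR²·σT_eq⁴, so T_eq⁴ = S(1−A)/(4σ).
T_eq = [5.09 × 0.42 / (4 × 5.67×10⁻⁸)]^(1/4) = (9.43×10⁶)^(1/4) = 55.4 K.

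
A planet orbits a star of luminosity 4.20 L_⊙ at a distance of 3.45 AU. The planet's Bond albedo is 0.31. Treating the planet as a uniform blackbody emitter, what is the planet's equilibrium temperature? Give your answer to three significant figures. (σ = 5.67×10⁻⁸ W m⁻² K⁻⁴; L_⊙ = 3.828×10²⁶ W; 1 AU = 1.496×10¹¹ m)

d = 3.45 AU = 5.16×10¹¹ m.
L = 4.20 × 3.828×10²⁶ = 1.61×10²⁷ W.
Flux: S = L/(4πd²) = 1.61×10²⁷/(4π×(5.16×10¹¹)²) = 480 W m⁻².
Energy balance: absorbed = emitted ⇒ πR²·S(1−A) = 4πR²·σT_eq⁴, so T_eq⁴ = S(1−A)/(4σ).
T_eq = [480 × 0.69 / (4 × 5.67×10⁻⁸)]^(1/4) = (1.46×10⁹)^(1/4) = 196 K.

T_eq ≈ 196 K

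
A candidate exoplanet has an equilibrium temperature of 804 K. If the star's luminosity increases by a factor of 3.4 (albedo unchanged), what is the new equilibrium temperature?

T_eq ∝ L^(1/4) · d^(−1/2).
T′ = 804 × 3.4^(1/4) = 1090 K.

T_eq ≈ 1090 K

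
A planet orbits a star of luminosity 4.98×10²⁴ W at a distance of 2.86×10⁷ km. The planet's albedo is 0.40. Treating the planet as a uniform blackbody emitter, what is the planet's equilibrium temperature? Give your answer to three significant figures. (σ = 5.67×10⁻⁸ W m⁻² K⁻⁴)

d = 2.86×10⁷ km = 2.86×10¹⁰ m.
Flux: S = L/(4πd²) = 4.98×10²⁴/(4π×(2.86×10¹⁰)²) = 484 W m⁻².
Energy balance: absorbed = emitted ⇒ πR²·S(1−A) = 4πR²·σT_eq⁴, so T_eq⁴ = S(1−A)/(4σ).
T_eq = [484 × 0.60 / (4 × 5.67×10⁻⁸)]^(1/4) = (1.28×10⁹)^(1/4) = 189 K.

T_eq ≈ 189 K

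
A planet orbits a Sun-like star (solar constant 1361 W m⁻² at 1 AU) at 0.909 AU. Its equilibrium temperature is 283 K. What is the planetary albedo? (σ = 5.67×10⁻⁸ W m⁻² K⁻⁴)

Flux at 0.909 AU: S = 1361/0.909² = 1650 W m⁻².
From T_eq⁴ = S(1−A)/(4σ): 1−A = 4σT_eq⁴/S.
1−A = 4 × 5.67×10⁻⁸ × (283)⁴ / 1650 = 0.883.

A ≈ 0.12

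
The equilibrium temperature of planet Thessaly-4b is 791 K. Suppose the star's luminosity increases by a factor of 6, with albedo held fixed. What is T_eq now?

T_eq ∝ L^(1/4) · d^(−1/2).
T′ = 791 × 6^(1/4) = 1240 K.

T_eq ≈ 1240 K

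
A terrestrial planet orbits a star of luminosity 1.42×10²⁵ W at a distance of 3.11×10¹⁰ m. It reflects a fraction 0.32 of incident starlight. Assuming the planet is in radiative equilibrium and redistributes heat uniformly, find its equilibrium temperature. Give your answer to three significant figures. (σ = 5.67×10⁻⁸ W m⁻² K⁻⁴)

T_eq ≈ 243 K

Flux: S = L/(4πd²) = 1.42×10²⁵/(4π×(3.11×10¹⁰)²) = 1170 W m⁻².
Energy balance: absorbed = emitted ⇒ πR²·S(1−A) = 4πR²·σT_eq⁴, so T_eq⁴ = S(1−A)/(4σ).
T_eq = [1170 × 0.68 / (4 × 5.67×10⁻⁸)]^(1/4) = (3.50×10⁹)^(1/4) = 243 K.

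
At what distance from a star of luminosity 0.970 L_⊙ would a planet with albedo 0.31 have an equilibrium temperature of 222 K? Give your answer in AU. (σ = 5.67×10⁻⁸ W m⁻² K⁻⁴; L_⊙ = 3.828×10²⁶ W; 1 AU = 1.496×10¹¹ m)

d ≈ 1.29 AU

L = 0.970 × 3.828×10²⁶ = 3.71×10²⁶ W.
From T_eq⁴ = L(1−A)/(16πσd²): d = √[L(1−A)/(16πσT_eq⁴)].
d = √[3.71×10²⁶ × 0.69 / (16π × 5.67×10⁻⁸ × (222)⁴)] = 1.92×10¹¹ m = 1.29 AU.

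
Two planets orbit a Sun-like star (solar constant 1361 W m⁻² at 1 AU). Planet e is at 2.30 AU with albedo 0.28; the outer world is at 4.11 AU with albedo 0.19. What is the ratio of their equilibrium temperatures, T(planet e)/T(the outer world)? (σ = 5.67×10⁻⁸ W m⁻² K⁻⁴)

T₁/T₂ ≈ 1.298

T_eq = [S₀(1−A)/(4σd²)]^(1/4), so T ∝ (1−A)^(1/4) / √d.
T₁ = [1361×0.72/(4×5.67×10⁻⁸×2.30²)]^(1/4) = 169.05 K.
T₂ = [1361×0.81/(4×5.67×10⁻⁸×4.11²)]^(1/4) = 130.24 K.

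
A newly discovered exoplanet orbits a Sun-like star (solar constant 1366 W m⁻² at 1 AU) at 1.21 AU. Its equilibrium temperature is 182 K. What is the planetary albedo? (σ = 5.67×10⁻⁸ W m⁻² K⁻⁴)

Flux at 1.21 AU: S = 1366/1.21² = 933 W m⁻².
From T_eq⁴ = S(1−A)/(4σ): 1−A = 4σT_eq⁴/S.
1−A = 4 × 5.67×10⁻⁸ × (182)⁴ / 933 = 0.267.

A ≈ 0.73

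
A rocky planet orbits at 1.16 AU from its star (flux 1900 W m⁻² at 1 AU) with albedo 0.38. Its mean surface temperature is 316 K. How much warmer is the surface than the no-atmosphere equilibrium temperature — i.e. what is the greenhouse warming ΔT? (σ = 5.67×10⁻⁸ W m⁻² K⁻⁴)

ΔT ≈ 66.7 K

S = 1900/1.16² = 1412 W m⁻².
T_eq = [S(1−A)/(4σ)]^(1/4) = [1412×0.62/(4×5.67×10⁻⁸)]^(1/4) = 249.3 K.
ΔT = T_surf − T_eq = 316 − 249.3.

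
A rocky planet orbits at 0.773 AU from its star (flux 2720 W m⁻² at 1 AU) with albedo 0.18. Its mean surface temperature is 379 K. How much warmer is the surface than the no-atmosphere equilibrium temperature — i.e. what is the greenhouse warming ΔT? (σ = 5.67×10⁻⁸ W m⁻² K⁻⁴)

S = 2720/0.773² = 4552 W m⁻².
T_eq = [S(1−A)/(4σ)]^(1/4) = [4552×0.82/(4×5.67×10⁻⁸)]^(1/4) = 358.2 K.
ΔT = T_surf − T_eq = 379 − 358.2.

ΔT ≈ 20.8 K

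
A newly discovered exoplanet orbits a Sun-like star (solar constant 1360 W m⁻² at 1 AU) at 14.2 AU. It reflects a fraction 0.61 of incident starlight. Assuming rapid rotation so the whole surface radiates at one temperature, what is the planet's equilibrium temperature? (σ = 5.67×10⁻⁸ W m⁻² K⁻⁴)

Flux at 14.2 AU: S = 1360/14.2² = 6.74 W m⁻².
Energy balance: absorbed = emitted ⇒ πR²·S(1−A) = 4πR²·σT_eq⁴, so T_eq⁴ = S(1−A)/(4σ).
T_eq = [6.74 × 0.39 / (4 × 5.67×10⁻⁸)]^(1/4) = (1.16×10⁷)^(1/4) = 58.4 K.

T_eq ≈ 58.4 K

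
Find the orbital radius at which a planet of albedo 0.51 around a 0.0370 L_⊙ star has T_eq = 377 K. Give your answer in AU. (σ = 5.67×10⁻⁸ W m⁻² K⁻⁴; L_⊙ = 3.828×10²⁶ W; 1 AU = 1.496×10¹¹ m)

d ≈ 0.0734 AU

L = 0.0370 × 3.828×10²⁶ = 1.42×10²⁵ W.
From T_eq⁴ = L(1−A)/(16πσd²): d = √[L(1−A)/(16πσT_eq⁴)].
d = √[1.42×10²⁵ × 0.49 / (16π × 5.67×10⁻⁸ × (377)⁴)] = 1.10×10¹⁰ m = 0.0734 AU.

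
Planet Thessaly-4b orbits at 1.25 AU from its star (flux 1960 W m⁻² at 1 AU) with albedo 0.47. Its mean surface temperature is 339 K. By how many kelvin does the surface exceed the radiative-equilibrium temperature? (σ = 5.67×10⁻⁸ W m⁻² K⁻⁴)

ΔT ≈ 106.3 K

S = 1960/1.25² = 1254 W m⁻².
T_eq = [S(1−A)/(4σ)]^(1/4) = [1254×0.53/(4×5.67×10⁻⁸)]^(1/4) = 232.7 K.
ΔT = T_surf − T_eq = 339 − 232.7.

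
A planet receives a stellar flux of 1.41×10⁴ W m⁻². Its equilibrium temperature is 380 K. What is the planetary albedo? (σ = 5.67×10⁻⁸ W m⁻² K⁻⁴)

A ≈ 0.66

From T_eq⁴ = S(1−A)/(4σ): 1−A = 4σT_eq⁴/S.
1−A = 4 × 5.67×10⁻⁸ × (380)⁴ / 1.41×10⁴ = 0.335.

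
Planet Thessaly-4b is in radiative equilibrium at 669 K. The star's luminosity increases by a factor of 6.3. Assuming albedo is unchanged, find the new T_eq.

T_eq ∝ L^(1/4) · d^(−1/2).
T′ = 669 × 6.3^(1/4) = 1060 K.

T_eq ≈ 1060 K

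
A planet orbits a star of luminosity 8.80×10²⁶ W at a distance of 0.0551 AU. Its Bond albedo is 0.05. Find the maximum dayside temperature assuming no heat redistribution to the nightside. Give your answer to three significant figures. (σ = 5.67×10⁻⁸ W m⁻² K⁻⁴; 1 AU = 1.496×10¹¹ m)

T_ss ≈ 2040 K

d = 0.0551 AU = 8.24×10⁹ m.
Flux: S = L/(4πd²) = 8.80×10²⁶/(4π×(8.24×10⁹)²) = 1.03×10⁶ W m⁻².
With no redistribution each surface element balances locally: S(1−A) = σT⁴.
T = [1.03×10⁶ × 0.95 / 5.67×10⁻⁸]^(1/4) = (1.73×10¹³)^(1/4) = 2040 K.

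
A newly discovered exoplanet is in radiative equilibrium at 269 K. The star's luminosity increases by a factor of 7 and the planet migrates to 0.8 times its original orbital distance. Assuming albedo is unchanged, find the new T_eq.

T_eq ∝ L^(1/4) · d^(−1/2).
T′ = 269 × 7^(1/4) / 0.8^(1/2) = 489 K.

T_eq ≈ 489 K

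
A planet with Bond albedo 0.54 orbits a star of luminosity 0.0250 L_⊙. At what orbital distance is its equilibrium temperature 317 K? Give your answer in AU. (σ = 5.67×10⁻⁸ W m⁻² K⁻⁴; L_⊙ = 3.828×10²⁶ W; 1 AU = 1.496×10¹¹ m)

d ≈ 0.0827 AU

L = 0.0250 × 3.828×10²⁶ = 9.57×10²⁴ W.
From T_eq⁴ = L(1−A)/(16πσd²): d = √[L(1−A)/(16πσT_eq⁴)].
d = √[9.57×10²⁴ × 0.46 / (16π × 5.67×10⁻⁸ × (317)⁴)] = 1.24×10¹⁰ m = 0.0827 AU.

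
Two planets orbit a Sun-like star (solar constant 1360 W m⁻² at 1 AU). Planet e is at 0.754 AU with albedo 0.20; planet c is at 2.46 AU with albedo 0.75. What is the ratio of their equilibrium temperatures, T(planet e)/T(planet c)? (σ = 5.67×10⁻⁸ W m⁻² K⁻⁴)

T_eq = [S₀(1−A)/(4σd²)]^(1/4), so T ∝ (1−A)^(1/4) / √d.
T₁ = [1360×0.80/(4×5.67×10⁻⁸×0.754²)]^(1/4) = 303.08 K.
T₂ = [1360×0.25/(4×5.67×10⁻⁸×2.46²)]^(1/4) = 125.46 K.

T₁/T₂ ≈ 2.416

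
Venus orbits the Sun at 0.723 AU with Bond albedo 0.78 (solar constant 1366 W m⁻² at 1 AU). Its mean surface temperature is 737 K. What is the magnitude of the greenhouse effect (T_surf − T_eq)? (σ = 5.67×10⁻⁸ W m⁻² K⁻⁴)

ΔT ≈ 512.6 K

S = 1366/0.723² = 2613 W m⁻².
T_eq = [S(1−A)/(4σ)]^(1/4) = [2613×0.22/(4×5.67×10⁻⁸)]^(1/4) = 224.4 K.
ΔT = T_surf − T_eq = 737 − 224.4.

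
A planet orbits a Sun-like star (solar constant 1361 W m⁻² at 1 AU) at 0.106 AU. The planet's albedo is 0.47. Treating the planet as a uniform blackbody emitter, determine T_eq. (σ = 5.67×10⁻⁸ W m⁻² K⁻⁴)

Flux at 0.106 AU: S = 1361/0.106² = 1.21×10⁵ W m⁻².
Energy balance: absorbed = emitted ⇒ πR²·S(1−A) = 4πR²·σT_eq⁴, so T_eq⁴ = S(1−A)/(4σ).
T_eq = [1.21×10⁵ × 0.53 / (4 × 5.67×10⁻⁸)]^(1/4) = (2.83×10¹¹)^(1/4) = 729 K.

T_eq ≈ 729 K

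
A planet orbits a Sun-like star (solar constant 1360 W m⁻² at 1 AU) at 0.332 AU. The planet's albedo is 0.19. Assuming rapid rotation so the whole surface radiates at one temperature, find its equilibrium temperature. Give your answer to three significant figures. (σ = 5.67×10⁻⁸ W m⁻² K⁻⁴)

Flux at 0.332 AU: S = 1360/0.332² = 1.23×10⁴ W m⁻².
Energy balance: absorbed = emitted ⇒ πR²·S(1−A) = 4πR²·σT_eq⁴, so T_eq⁴ = S(1−A)/(4σ).
T_eq = [1.23×10⁴ × 0.81 / (4 × 5.67×10⁻⁸)]^(1/4) = (4.41×10¹⁰)^(1/4) = 458 K.

T_eq ≈ 458 K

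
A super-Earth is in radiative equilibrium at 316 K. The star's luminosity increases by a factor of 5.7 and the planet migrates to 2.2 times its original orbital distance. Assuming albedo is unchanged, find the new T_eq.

T_eq ∝ L^(1/4) · d^(−1/2).
T′ = 316 × 5.7^(1/4) / 2.2^(1/2) = 329 K.

T_eq ≈ 329 K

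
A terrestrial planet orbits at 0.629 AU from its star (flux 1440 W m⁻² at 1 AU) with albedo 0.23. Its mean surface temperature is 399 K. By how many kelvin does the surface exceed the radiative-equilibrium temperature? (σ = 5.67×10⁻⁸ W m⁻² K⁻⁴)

S = 1440/0.629² = 3640 W m⁻².
T_eq = [S(1−A)/(4σ)]^(1/4) = [3640×0.77/(4×5.67×10⁻⁸)]^(1/4) = 333.4 K.
ΔT = T_surf − T_eq = 399 − 333.4.

ΔT ≈ 65.6 K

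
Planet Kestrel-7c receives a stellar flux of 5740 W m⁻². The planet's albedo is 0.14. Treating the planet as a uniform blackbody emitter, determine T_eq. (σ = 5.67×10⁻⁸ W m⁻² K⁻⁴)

Energy balance: absorbed = emitted ⇒ πR²·S(1−A) = 4πR²·σT_eq⁴, so T_eq⁴ = S(1−A)/(4σ).
T_eq = [5740 × 0.86 / (4 × 5.67×10⁻⁸)]^(1/4) = (2.18×10¹⁰)^(1/4) = 384 K.

T_eq ≈ 384 K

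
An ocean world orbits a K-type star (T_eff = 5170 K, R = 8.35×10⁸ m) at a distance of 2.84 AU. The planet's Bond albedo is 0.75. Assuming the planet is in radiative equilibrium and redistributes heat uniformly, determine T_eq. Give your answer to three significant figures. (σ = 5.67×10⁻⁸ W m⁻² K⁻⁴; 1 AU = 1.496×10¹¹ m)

d = 2.84 AU = 4.25×10¹¹ m.
L = 4πR_⋆²σT_⋆⁴ = 4π(8.35×10⁸)² × 5.67×10⁻⁸ × (5170)⁴ = 3.55×10²⁶ W.
S = L/(4πd²) = 156 W m⁻².
Energy balance: absorbed = emitted ⇒ πR²·S(1−A) = 4πR²·σT_eq⁴, so T_eq⁴ = S(1−A)/(4σ).
T_eq = [156 × 0.25 / (4 × 5.67×10⁻⁸)]^(1/4) = (1.72×10⁸)^(1/4) = 115 K.

T_eq ≈ 115 K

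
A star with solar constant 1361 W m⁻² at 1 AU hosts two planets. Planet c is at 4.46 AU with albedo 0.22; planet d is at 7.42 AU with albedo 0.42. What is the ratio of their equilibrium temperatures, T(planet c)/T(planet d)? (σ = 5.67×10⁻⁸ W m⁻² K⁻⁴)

T_eq = [S₀(1−A)/(4σd²)]^(1/4), so T ∝ (1−A)^(1/4) / √d.
T₁ = [1361×0.78/(4×5.67×10⁻⁸×4.46²)]^(1/4) = 123.85 K.
T₂ = [1361×0.58/(4×5.67×10⁻⁸×7.42²)]^(1/4) = 89.17 K.

T₁/T₂ ≈ 1.389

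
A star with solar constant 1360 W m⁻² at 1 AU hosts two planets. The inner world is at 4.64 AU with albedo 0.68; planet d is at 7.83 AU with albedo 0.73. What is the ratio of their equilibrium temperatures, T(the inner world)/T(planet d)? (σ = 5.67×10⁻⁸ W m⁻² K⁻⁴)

T₁/T₂ ≈ 1.355

T_eq = [S₀(1−A)/(4σd²)]^(1/4), so T ∝ (1−A)^(1/4) / √d.
T₁ = [1360×0.32/(4×5.67×10⁻⁸×4.64²)]^(1/4) = 97.16 K.
T₂ = [1360×0.27/(4×5.67×10⁻⁸×7.83²)]^(1/4) = 71.69 K.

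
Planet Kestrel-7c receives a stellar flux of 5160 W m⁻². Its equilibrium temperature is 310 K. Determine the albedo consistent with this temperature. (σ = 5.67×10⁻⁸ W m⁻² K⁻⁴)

From T_eq⁴ = S(1−A)/(4σ): 1−A = 4σT_eq⁴/S.
1−A = 4 × 5.67×10⁻⁸ × (310)⁴ / 5160 = 0.406.

A ≈ 0.59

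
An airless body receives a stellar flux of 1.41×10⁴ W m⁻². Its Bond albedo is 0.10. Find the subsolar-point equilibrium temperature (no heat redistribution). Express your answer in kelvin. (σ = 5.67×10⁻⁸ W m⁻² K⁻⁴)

T_ss ≈ 688 K

At the subsolar point the surface absorbs S(1−A) and emits σT⁴ per unit area — no factor of 4, since only the local patch is in balance.
T = [1.41×10⁴ × 0.90 / 5.67×10⁻⁸]^(1/4) = (2.24×10¹¹)^(1/4) = 688 K.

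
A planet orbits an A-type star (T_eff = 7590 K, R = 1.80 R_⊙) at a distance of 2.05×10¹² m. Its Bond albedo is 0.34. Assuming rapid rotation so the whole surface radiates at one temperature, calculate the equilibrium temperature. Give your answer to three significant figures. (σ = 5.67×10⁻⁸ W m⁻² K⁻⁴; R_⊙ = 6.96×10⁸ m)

T_eq ≈ 120 K

R_⋆ = 1.80 × 6.96×10⁸ = 1.25×10⁹ m.
L = 4πR_⋆²σT_⋆⁴ = 4π(1.25×10⁹)² × 5.67×10⁻⁸ × (7590)⁴ = 3.71×10²⁷ W.
S = L/(4πd²) = 70.3 W m⁻².
Energy balance: absorbed = emitted ⇒ πR²·S(1−A) = 4πR²·σT_eq⁴, so T_eq⁴ = S(1−A)/(4σ).
T_eq = [70.3 × 0.66 / (4 × 5.67×10⁻⁸)]^(1/4) = (2.05×10⁸)^(1/4) = 120 K.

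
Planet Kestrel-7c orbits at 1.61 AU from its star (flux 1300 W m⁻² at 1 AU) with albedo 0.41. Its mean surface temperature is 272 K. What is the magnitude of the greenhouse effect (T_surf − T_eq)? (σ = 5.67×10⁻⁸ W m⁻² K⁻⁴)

S = 1300/1.61² = 501.5 W m⁻².
T_eq = [S(1−A)/(4σ)]^(1/4) = [501.5×0.59/(4×5.67×10⁻⁸)]^(1/4) = 190.1 K.
ΔT = T_surf − T_eq = 272 − 190.1.

ΔT ≈ 81.9 K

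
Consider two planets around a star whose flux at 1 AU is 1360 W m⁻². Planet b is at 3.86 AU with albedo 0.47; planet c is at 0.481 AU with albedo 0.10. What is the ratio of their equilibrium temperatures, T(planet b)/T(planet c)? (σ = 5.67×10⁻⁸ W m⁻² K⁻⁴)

T₁/T₂ ≈ 0.309

T_eq = [S₀(1−A)/(4σd²)]^(1/4), so T ∝ (1−A)^(1/4) / √d.
T₁ = [1360×0.53/(4×5.67×10⁻⁸×3.86²)]^(1/4) = 120.85 K.
T₂ = [1360×0.90/(4×5.67×10⁻⁸×0.481²)]^(1/4) = 390.81 K.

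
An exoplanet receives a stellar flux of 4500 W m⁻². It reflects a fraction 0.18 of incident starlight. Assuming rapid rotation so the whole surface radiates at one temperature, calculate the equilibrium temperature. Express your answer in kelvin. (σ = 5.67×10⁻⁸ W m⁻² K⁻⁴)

T_eq ≈ 357 K

Energy balance: absorbed = emitted ⇒ πR²·S(1−A) = 4πR²·σT_eq⁴, so T_eq⁴ = S(1−A)/(4σ).
T_eq = [4500 × 0.82 / (4 × 5.67×10⁻⁸)]^(1/4) = (1.63×10¹⁰)^(1/4) = 357 K.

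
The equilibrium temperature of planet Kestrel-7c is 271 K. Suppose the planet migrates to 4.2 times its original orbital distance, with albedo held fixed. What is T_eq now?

T_eq ∝ L^(1/4) · d^(−1/2).
T′ = 271 / 4.2^(1/2) = 132 K.

T_eq ≈ 132 K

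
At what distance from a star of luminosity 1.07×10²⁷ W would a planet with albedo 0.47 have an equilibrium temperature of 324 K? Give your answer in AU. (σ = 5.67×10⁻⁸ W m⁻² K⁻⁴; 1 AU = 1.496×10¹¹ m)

d ≈ 0.898 AU

From T_eq⁴ = L(1−A)/(16πσd²): d = √[L(1−A)/(16πσT_eq⁴)].
d = √[1.07×10²⁷ × 0.53 / (16π × 5.67×10⁻⁸ × (324)⁴)] = 1.34×10¹¹ m = 0.898 AU.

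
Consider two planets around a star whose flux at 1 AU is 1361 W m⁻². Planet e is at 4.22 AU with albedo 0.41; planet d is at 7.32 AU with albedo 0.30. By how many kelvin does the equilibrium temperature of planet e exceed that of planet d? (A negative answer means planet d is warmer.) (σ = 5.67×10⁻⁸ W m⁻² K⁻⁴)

ΔT ≈ 24.6 K

T_eq = [S₀(1−A)/(4σd²)]^(1/4), so T ∝ (1−A)^(1/4) / √d.
T₁ = [1361×0.59/(4×5.67×10⁻⁸×4.22²)]^(1/4) = 118.74 K.
T₂ = [1361×0.70/(4×5.67×10⁻⁸×7.32²)]^(1/4) = 94.10 K.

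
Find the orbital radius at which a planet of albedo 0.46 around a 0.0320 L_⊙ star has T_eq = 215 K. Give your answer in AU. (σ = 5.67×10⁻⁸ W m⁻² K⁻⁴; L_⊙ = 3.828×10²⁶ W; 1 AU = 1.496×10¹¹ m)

d ≈ 0.220 AU

L = 0.0320 × 3.828×10²⁶ = 1.22×10²⁵ W.
From T_eq⁴ = L(1−A)/(16πσd²): d = √[L(1−A)/(16πσT_eq⁴)].
d = √[1.22×10²⁵ × 0.54 / (16π × 5.67×10⁻⁸ × (215)⁴)] = 3.30×10¹⁰ m = 0.220 AU.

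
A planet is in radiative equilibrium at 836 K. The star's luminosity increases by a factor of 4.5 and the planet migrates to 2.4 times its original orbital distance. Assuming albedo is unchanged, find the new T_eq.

T_eq ≈ 786 K

T_eq ∝ L^(1/4) · d^(−1/2).
T′ = 836 × 4.5^(1/4) / 2.4^(1/2) = 786 K.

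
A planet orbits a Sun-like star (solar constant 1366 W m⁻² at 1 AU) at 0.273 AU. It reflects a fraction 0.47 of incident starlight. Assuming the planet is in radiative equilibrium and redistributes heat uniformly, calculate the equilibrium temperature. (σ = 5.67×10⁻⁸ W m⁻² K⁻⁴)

Flux at 0.273 AU: S = 1366/0.273² = 1.83×10⁴ W m⁻².
Energy balance: absorbed = emitted ⇒ πR²·S(1−A) = 4πR²·σT_eq⁴, so T_eq⁴ = S(1−A)/(4σ).
T_eq = [1.83×10⁴ × 0.53 / (4 × 5.67×10⁻⁸)]^(1/4) = (4.28×10¹⁰)^(1/4) = 455 K.

T_eq ≈ 455 K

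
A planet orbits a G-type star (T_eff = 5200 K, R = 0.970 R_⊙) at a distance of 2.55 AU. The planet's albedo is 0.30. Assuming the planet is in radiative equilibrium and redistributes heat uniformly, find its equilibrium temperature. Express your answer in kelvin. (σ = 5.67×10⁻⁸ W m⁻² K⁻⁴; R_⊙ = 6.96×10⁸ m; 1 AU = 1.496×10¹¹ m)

R_⋆ = 0.970 × 6.96×10⁸ = 6.75×10⁸ m.
d = 2.55 AU = 3.81×10¹¹ m.
L = 4πR_⋆²σT_⋆⁴ = 4π(6.75×10⁸)² × 5.67×10⁻⁸ × (5200)⁴ = 2.37×10²⁶ W.
S = L/(4πd²) = 130 W m⁻².
Energy balance: absorbed = emitted ⇒ πR²·S(1−A) = 4πR²·σT_eq⁴, so T_eq⁴ = S(1−A)/(4σ).
T_eq = [130 × 0.70 / (4 × 5.67×10⁻⁸)]^(1/4) = (4.01×10⁸)^(1/4) = 141 K.

T_eq ≈ 141 K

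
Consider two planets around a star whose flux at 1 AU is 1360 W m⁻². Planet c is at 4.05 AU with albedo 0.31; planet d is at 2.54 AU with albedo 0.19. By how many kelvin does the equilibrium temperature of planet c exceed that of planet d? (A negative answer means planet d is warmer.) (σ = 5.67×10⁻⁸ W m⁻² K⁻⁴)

T_eq = [S₀(1−A)/(4σd²)]^(1/4), so T ∝ (1−A)^(1/4) / √d.
T₁ = [1360×0.69/(4×5.67×10⁻⁸×4.05²)]^(1/4) = 126.03 K.
T₂ = [1360×0.81/(4×5.67×10⁻⁸×2.54²)]^(1/4) = 165.65 K.

ΔT ≈ -39.6 K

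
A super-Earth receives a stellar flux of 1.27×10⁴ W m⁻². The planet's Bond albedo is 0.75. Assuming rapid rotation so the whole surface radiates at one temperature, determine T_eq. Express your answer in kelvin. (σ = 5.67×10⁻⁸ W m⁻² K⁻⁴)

Energy balance: absorbed = emitted ⇒ πR²·S(1−A) = 4πR²·σT_eq⁴, so T_eq⁴ = S(1−A)/(4σ).
T_eq = [1.27×10⁴ × 0.25 / (4 × 5.67×10⁻⁸)]^(1/4) = (1.40×10¹⁰)^(1/4) = 344 K.

T_eq ≈ 344 K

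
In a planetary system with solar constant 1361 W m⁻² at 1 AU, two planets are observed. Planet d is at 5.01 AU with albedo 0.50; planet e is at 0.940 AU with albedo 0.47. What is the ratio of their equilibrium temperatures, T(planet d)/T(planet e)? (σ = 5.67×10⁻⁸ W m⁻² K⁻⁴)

T_eq = [S₀(1−A)/(4σd²)]^(1/4), so T ∝ (1−A)^(1/4) / √d.
T₁ = [1361×0.50/(4×5.67×10⁻⁸×5.01²)]^(1/4) = 104.56 K.
T₂ = [1361×0.53/(4×5.67×10⁻⁸×0.940²)]^(1/4) = 244.94 K.

T₁/T₂ ≈ 0.427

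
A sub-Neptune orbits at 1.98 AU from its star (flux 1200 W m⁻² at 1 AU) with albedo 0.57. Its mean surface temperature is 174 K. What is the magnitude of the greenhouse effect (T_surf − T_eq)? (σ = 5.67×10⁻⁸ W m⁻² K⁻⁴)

S = 1200/1.98² = 306.1 W m⁻².
T_eq = [S(1−A)/(4σ)]^(1/4) = [306.1×0.43/(4×5.67×10⁻⁸)]^(1/4) = 155.2 K.
ΔT = T_surf − T_eq = 174 − 155.2.

ΔT ≈ 18.8 K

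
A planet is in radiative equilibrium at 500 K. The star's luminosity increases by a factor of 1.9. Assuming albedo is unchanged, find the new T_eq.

T_eq ∝ L^(1/4) · d^(−1/2).
T′ = 500 × 1.9^(1/4) = 587 K.

T_eq ≈ 587 K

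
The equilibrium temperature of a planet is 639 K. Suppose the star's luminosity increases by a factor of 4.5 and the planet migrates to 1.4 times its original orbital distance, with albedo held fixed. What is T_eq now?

T_eq ∝ L^(1/4) · d^(−1/2).
T′ = 639 × 4.5^(1/4) / 1.4^(1/2) = 787 K.

T_eq ≈ 787 K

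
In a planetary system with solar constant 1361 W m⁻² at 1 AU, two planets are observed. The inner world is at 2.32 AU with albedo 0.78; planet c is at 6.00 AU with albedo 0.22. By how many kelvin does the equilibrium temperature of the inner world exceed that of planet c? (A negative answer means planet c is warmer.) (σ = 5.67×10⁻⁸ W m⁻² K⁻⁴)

T_eq = [S₀(1−A)/(4σd²)]^(1/4), so T ∝ (1−A)^(1/4) / √d.
T₁ = [1361×0.22/(4×5.67×10⁻⁸×2.32²)]^(1/4) = 125.15 K.
T₂ = [1361×0.78/(4×5.67×10⁻⁸×6.00²)]^(1/4) = 106.78 K.

ΔT ≈ 18.4 K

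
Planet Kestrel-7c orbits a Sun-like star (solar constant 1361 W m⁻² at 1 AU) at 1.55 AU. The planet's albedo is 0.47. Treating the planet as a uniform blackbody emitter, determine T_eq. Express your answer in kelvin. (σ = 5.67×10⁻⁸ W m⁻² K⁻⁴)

T_eq ≈ 191 K

Flux at 1.55 AU: S = 1361/1.55² = 566 W m⁻².
Energy balance: absorbed = emitted ⇒ πR²·S(1−A) = 4πR²·σT_eq⁴, so T_eq⁴ = S(1−A)/(4σ).
T_eq = [566 × 0.53 / (4 × 5.67×10⁻⁸)]^(1/4) = (1.32×10⁹)^(1/4) = 191 K.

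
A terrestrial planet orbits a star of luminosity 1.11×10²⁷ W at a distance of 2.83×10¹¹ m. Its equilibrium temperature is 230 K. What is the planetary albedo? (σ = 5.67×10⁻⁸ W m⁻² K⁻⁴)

A ≈ 0.42

Flux: S = L/(4πd²) = 1.11×10²⁷/(4π×(2.83×10¹¹)²) = 1100 W m⁻².
From T_eq⁴ = S(1−A)/(4σ): 1−A = 4σT_eq⁴/S.
1−A = 4 × 5.67×10⁻⁸ × (230)⁴ / 1100 = 0.575.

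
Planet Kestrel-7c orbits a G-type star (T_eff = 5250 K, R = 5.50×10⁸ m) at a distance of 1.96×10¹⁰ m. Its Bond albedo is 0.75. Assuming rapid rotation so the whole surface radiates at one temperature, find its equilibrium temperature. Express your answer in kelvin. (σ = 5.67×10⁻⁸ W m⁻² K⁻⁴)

L = 4πR_⋆²σT_⋆⁴ = 4π(5.50×10⁸)² × 5.67×10⁻⁸ × (5250)⁴ = 1.64×10²⁶ W.
S = L/(4πd²) = 3.39×10⁴ W m⁻².
Energy balance: absorbed = emitted ⇒ πR²·S(1−A) = 4πR²·σT_eq⁴, so T_eq⁴ = S(1−A)/(4σ).
T_eq = [3.39×10⁴ × 0.25 / (4 × 5.67×10⁻⁸)]^(1/4) = (3.74×10¹⁰)^(1/4) = 440 K.

T_eq ≈ 440 K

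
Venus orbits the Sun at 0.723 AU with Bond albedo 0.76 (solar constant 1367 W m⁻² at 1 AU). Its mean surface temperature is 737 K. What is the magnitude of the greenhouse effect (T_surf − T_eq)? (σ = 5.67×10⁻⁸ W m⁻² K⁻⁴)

ΔT ≈ 507.6 K

S = 1367/0.723² = 2615 W m⁻².
T_eq = [S(1−A)/(4σ)]^(1/4) = [2615×0.24/(4×5.67×10⁻⁸)]^(1/4) = 229.4 K.
ΔT = T_surf − T_eq = 737 − 229.4.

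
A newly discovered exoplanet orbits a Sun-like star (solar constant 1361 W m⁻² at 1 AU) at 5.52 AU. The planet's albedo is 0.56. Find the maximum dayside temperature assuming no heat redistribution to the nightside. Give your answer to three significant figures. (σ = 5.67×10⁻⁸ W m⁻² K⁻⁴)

T_ss ≈ 136 K

Flux at 5.52 AU: S = 1361/5.52² = 44.7 W m⁻².
With no redistribution each surface element balances locally: S(1−A) = σT⁴.
T = [44.7 × 0.44 / 5.67×10⁻⁸]^(1/4) = (3.47×10⁸)^(1/4) = 136 K.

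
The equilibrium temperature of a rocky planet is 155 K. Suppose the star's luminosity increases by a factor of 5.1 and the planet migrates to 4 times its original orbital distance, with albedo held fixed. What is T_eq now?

T_eq ∝ L^(1/4) · d^(−1/2).
T′ = 155 × 5.1^(1/4) / 4^(1/2) = 116 K.

T_eq ≈ 116 K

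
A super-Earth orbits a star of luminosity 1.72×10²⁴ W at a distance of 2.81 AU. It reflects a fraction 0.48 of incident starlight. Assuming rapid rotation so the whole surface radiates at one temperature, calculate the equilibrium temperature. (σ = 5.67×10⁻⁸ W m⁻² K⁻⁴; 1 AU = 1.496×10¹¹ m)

d = 2.81 AU = 4.20×10¹¹ m.
Flux: S = L/(4πd²) = 1.72×10²⁴/(4π×(4.20×10¹¹)²) = 0.775 W m⁻².
Energy balance: absorbed = emitted ⇒ πR²·S(1−A) = 4πR²·σT_eq⁴, so T_eq⁴ = S(1−A)/(4σ).
T_eq = [0.775 × 0.52 / (4 × 5.67×10⁻⁸)]^(1/4) = (1.78×10⁶)^(1/4) = 36.5 K.

T_eq ≈ 36.5 K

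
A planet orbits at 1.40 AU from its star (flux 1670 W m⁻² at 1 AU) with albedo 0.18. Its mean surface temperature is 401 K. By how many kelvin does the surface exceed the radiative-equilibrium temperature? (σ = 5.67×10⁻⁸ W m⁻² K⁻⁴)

S = 1670/1.40² = 852.0 W m⁻².
T_eq = [S(1−A)/(4σ)]^(1/4) = [852.0×0.82/(4×5.67×10⁻⁸)]^(1/4) = 235.6 K.
ΔT = T_surf − T_eq = 401 − 235.6.

ΔT ≈ 165.4 K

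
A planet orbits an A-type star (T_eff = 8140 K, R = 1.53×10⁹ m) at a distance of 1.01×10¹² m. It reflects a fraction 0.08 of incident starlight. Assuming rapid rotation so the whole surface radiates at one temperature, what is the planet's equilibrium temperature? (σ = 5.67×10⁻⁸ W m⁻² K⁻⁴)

T_eq ≈ 219 K

L = 4πR_⋆²σT_⋆⁴ = 4π(1.53×10⁹)² × 5.67×10⁻⁸ × (8140)⁴ = 7.32×10²⁷ W.
S = L/(4πd²) = 571 W m⁻².
Energy balance: absorbed = emitted ⇒ πR²·S(1−A) = 4πR²·σT_eq⁴, so T_eq⁴ = S(1−A)/(4σ).
T_eq = [571 × 0.92 / (4 × 5.67×10⁻⁸)]^(1/4) = (2.32×10⁹)^(1/4) = 219 K.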